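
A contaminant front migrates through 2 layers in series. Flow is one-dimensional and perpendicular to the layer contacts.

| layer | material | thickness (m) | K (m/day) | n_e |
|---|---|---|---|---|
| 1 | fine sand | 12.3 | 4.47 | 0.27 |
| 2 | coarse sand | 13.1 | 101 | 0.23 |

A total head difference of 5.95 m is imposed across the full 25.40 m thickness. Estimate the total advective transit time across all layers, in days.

With flow normal to the layers, continuity requires the same specific discharge q through every layer.
Σ(b_i/K_i) = 12.3/4.47 + 13.1/101 = 2.881 d.
q = Δh / Σ(b_i/K_i) = 5.95 / 2.881 = 2.065 m/day.
In each layer the seepage velocity is v_i = q/n_i, so the layer transit time is t_i = b_i·n_i / q:
  layer 1 (fine sand): t_1 = 12.3 × 0.27 / 2.065 = 1.608 d
  layer 2 (coarse sand): t_2 = 13.1 × 0.23 / 2.065 = 1.459 d
Total t = Σ t_i = 3.067 days.

3.07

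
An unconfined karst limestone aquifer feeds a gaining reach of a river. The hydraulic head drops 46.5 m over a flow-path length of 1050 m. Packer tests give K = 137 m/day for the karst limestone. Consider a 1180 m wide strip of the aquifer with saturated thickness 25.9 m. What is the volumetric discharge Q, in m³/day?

Cross-sectional area A = 1180 × 25.9 = 30562 m².
Hydraulic gradient i = Δh / L = 46.5 / 1050 = 0.04429.
Darcy's law: Q = K · A · i = 137.0 × 30562 × 0.04429 = 1.854e+05 m³/day.

185000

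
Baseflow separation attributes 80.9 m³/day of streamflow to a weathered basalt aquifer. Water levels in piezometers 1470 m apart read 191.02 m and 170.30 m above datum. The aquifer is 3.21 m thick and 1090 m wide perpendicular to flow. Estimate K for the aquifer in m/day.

1.64

Cross-sectional area A = 1090 × 3.21 = 3499 m².
Hydraulic gradient i = (191.02 − 170.30) / 1470 = 20.72 / 1470 = 0.01410.
From Q = K·A·i, K = Q / (A·i) = 80.9 / (3499 × 0.01410) = 1.640 m/day.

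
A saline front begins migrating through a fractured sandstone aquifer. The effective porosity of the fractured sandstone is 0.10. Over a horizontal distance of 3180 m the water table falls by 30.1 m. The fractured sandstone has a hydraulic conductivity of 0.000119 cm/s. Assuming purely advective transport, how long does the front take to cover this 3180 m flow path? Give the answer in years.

Convert K: 0.000119 cm/s × 864 = 0.1028 m/day.
Hydraulic gradient i = Δh / L = 30.1 / 3180 = 0.009465.
Darcy flux q = K · i = 0.1028 × 0.009465 = 0.0009732 m/day.
Seepage velocity v = q / n_e = 0.0009732 / 0.10 = 0.009732 m/day.
Travel time t = L / v = 3180 / 0.009732 = 3.268e+05 days = 894.6 years.

895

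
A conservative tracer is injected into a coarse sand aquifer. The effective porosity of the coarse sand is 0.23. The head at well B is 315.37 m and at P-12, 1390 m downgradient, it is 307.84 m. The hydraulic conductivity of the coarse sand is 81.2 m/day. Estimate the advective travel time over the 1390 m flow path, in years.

Hydraulic gradient i = (315.37 − 307.84) / 1390 = 7.53 / 1390 = 0.005417.
Darcy flux q = K · i = 81.20 × 0.005417 = 0.4399 m/day.
Seepage velocity v = q / n_e = 0.4399 / 0.23 = 1.913 m/day.
Travel time t = L / v = 1390 / 1.913 = 726.8 days = 1.990 years.

1.99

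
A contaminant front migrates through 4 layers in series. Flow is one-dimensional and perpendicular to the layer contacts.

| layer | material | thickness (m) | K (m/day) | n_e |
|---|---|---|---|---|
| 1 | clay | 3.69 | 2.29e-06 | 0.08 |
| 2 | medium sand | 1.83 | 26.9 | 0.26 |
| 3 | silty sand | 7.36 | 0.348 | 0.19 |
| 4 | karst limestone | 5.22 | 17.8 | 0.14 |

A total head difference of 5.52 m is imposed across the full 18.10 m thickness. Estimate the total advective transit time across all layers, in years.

With flow normal to the layers, continuity requires the same specific discharge q through every layer.
Σ(b_i/K_i) = 3.69/2.29e-06 + 1.83/26.9 + 7.36/0.348 + 5.22/17.8 = 1.611e+06 d.
q = Δh / Σ(b_i/K_i) = 5.52 / 1.611e+06 = 3.426e-06 m/day.
In each layer the seepage velocity is v_i = q/n_i, so the layer transit time is t_i = b_i·n_i / q:
  layer 1 (clay): t_1 = 3.69 × 0.08 / 3.426e-06 = 86174 d
  layer 2 (medium sand): t_2 = 1.83 × 0.26 / 3.426e-06 = 1.389e+05 d
  layer 3 (silty sand): t_3 = 7.36 × 0.19 / 3.426e-06 = 4.082e+05 d
  layer 4 (karst limestone): t_4 = 5.22 × 0.14 / 3.426e-06 = 2.133e+05 d
Total t = Σ t_i = 8.466e+05 days = 2318 years.

2320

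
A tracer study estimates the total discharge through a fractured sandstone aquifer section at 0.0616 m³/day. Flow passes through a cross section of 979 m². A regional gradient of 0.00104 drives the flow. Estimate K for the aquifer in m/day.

0.0605

Hydraulic gradient i = 0.00104.
From Q = K·A·i, K = Q / (A·i) = 0.0616 / (979.0 × 0.001040) = 0.06050 m/day.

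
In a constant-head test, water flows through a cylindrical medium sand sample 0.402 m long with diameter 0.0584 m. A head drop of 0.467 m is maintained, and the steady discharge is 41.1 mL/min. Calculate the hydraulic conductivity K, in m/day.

19.0

Cross-sectional area A = π·(d/2)² = π × (0.0584/2)² = 0.002679 m².
Convert discharge: 41.1 mL/min = 6.850e-07 m³/s.
Darcy's law rearranged: K = Q·L / (A·Δh) = 6.850e-07 × 0.402 / (0.002679 × 0.467) = 0.0002201 m/s = 19.02 m/day.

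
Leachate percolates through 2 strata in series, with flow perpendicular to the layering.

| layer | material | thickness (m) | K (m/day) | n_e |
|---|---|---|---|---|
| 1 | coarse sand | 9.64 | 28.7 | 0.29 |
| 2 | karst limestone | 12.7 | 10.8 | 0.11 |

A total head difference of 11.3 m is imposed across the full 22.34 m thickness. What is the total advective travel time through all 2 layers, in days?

With flow normal to the layers, continuity requires the same specific discharge q through every layer.
Σ(b_i/K_i) = 9.64/28.7 + 12.7/10.8 = 1.512 d.
q = Δh / Σ(b_i/K_i) = 11.3 / 1.512 = 7.474 m/day.
In each layer the seepage velocity is v_i = q/n_i, so the layer transit time is t_i = b_i·n_i / q:
  layer 1 (coarse sand): t_1 = 9.64 × 0.29 / 7.474 = 0.3740 d
  layer 2 (karst limestone): t_2 = 12.7 × 0.11 / 7.474 = 0.1869 d
Total t = Σ t_i = 0.5609 days.

0.561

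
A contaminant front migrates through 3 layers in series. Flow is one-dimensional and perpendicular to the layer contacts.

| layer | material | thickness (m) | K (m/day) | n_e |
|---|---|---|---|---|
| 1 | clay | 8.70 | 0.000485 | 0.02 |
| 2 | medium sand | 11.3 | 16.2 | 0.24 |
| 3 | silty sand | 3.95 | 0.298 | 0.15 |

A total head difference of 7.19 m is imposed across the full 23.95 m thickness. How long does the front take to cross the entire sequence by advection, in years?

23.8

With flow normal to the layers, continuity requires the same specific discharge q through every layer.
Σ(b_i/K_i) = 8.70/0.000485 + 11.3/16.2 + 3.95/0.298 = 17952 d.
q = Δh / Σ(b_i/K_i) = 7.19 / 17952 = 0.0004005 m/day.
In each layer the seepage velocity is v_i = q/n_i, so the layer transit time is t_i = b_i·n_i / q:
  layer 1 (clay): t_1 = 8.70 × 0.02 / 0.0004005 = 434.4 d
  layer 2 (medium sand): t_2 = 11.3 × 0.24 / 0.0004005 = 6771 d
  layer 3 (silty sand): t_3 = 3.95 × 0.15 / 0.0004005 = 1479 d
Total t = Σ t_i = 8685 days = 23.78 years.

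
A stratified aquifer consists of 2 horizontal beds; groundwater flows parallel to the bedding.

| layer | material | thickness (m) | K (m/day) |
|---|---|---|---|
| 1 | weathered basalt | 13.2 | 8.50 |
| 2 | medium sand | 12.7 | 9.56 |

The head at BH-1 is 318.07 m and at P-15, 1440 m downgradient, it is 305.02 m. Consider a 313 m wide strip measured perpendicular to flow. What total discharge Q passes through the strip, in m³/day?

663

Flow is parallel to layering, so each bed carries its own Darcy discharge and the transmissivities add.
Σ(K_i·b_i) = 8.50×13.2 + 9.56×12.7 = 233.6 m²/day.
Hydraulic gradient i = (318.07 − 305.02) / 1440 = 13.05 / 1440 = 0.009063.
Q = Σ(K_i·b_i) · W · i = 233.6 × 313 × 0.009063 = 662.7 m³/day.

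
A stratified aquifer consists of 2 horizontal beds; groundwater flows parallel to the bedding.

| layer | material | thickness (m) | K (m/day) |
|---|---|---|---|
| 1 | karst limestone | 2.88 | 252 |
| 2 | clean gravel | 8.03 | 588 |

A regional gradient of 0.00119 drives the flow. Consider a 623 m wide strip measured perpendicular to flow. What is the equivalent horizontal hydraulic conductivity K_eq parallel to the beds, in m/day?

Flow is parallel to layering, so each bed carries its own Darcy discharge and the transmissivities add.
Σ(K_i·b_i) = 252×2.88 + 588×8.03 = 5447 m²/day.
Total thickness b = 10.91 m, so K_eq = Σ(K_i·b_i)/b = 499.3 m/day.

499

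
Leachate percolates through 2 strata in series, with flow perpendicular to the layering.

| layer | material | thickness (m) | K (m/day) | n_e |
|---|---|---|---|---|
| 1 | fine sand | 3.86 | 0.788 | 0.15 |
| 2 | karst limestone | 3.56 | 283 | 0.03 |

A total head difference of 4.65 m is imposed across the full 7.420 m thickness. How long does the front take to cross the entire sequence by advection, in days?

With flow normal to the layers, continuity requires the same specific discharge q through every layer.
Σ(b_i/K_i) = 3.86/0.788 + 3.56/283 = 4.911 d.
q = Δh / Σ(b_i/K_i) = 4.65 / 4.911 = 0.9468 m/day.
In each layer the seepage velocity is v_i = q/n_i, so the layer transit time is t_i = b_i·n_i / q:
  layer 1 (fine sand): t_1 = 3.86 × 0.15 / 0.9468 = 0.6115 d
  layer 2 (karst limestone): t_2 = 3.56 × 0.03 / 0.9468 = 0.1128 d
Total t = Σ t_i = 0.7243 days.

0.724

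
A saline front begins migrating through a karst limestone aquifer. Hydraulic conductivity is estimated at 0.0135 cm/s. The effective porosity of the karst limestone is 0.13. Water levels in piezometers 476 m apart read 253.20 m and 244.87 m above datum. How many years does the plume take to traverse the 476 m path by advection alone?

0.830

Convert K: 0.0135 cm/s × 864 = 11.66 m/day.
Hydraulic gradient i = (253.20 − 244.87) / 476 = 8.33 / 476 = 0.01750.
Darcy flux q = K · i = 11.66 × 0.01750 = 0.2041 m/day.
Seepage velocity v = q / n_e = 0.2041 / 0.13 = 1.570 m/day.
Travel time t = L / v = 476 / 1.570 = 303.2 days = 0.8300 years.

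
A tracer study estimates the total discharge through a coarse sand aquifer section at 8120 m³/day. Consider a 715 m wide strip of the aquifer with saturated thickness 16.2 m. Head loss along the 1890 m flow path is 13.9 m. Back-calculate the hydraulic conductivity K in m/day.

95.3

Cross-sectional area A = 715 × 16.2 = 11583 m².
Hydraulic gradient i = Δh / L = 13.9 / 1890 = 0.007354.
From Q = K·A·i, K = Q / (A·i) = 8120 / (11583 × 0.007354) = 95.32 m/day.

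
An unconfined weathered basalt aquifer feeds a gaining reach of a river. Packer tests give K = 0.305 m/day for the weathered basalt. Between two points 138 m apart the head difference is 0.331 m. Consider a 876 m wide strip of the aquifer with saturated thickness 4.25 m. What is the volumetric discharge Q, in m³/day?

Cross-sectional area A = 876 × 4.25 = 3723 m².
Hydraulic gradient i = Δh / L = 0.331 / 138 = 0.002399.
Darcy's law: Q = K · A · i = 0.3050 × 3723 × 0.002399 = 2.724 m³/day.

2.72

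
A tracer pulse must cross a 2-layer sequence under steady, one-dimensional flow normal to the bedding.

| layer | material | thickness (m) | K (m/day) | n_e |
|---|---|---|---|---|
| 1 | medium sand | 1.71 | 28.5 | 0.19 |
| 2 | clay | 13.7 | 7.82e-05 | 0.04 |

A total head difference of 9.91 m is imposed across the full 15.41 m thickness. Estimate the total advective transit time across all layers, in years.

42.2

With flow normal to the layers, continuity requires the same specific discharge q through every layer.
Σ(b_i/K_i) = 1.71/28.5 + 13.7/7.82e-05 = 1.752e+05 d.
q = Δh / Σ(b_i/K_i) = 9.91 / 1.752e+05 = 5.657e-05 m/day.
In each layer the seepage velocity is v_i = q/n_i, so the layer transit time is t_i = b_i·n_i / q:
  layer 1 (medium sand): t_1 = 1.71 × 0.19 / 5.657e-05 = 5744 d
  layer 2 (clay): t_2 = 13.7 × 0.04 / 5.657e-05 = 9688 d
Total t = Σ t_i = 15431 days = 42.25 years.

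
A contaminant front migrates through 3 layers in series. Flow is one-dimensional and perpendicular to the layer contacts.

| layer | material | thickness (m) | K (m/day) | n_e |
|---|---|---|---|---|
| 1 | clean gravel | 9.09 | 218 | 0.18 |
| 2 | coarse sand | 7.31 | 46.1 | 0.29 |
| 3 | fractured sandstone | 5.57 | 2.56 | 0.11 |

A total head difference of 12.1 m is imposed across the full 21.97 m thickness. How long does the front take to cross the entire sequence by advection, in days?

With flow normal to the layers, continuity requires the same specific discharge q through every layer.
Σ(b_i/K_i) = 9.09/218 + 7.31/46.1 + 5.57/2.56 = 2.376 d.
q = Δh / Σ(b_i/K_i) = 12.1 / 2.376 = 5.092 m/day.
In each layer the seepage velocity is v_i = q/n_i, so the layer transit time is t_i = b_i·n_i / q:
  layer 1 (clean gravel): t_1 = 9.09 × 0.18 / 5.092 = 0.3213 d
  layer 2 (coarse sand): t_2 = 7.31 × 0.29 / 5.092 = 0.4163 d
  layer 3 (fractured sandstone): t_3 = 5.57 × 0.11 / 5.092 = 0.1203 d
Total t = Σ t_i = 0.8579 days.

0.858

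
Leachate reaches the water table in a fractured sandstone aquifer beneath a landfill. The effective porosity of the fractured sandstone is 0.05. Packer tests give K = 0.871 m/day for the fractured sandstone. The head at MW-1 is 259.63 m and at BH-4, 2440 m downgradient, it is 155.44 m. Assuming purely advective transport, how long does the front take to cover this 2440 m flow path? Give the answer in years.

8.98

Hydraulic gradient i = (259.63 − 155.44) / 2440 = 104.19 / 2440 = 0.04270.
Darcy flux q = K · i = 0.8710 × 0.04270 = 0.03719 m/day.
Seepage velocity v = q / n_e = 0.03719 / 0.05 = 0.7438 m/day.
Travel time t = L / v = 2440 / 0.7438 = 3280 days = 8.981 years.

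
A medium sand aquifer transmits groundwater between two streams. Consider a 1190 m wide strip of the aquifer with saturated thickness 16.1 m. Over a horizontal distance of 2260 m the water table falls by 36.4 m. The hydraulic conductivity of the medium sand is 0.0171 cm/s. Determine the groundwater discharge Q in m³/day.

Convert K: 0.0171 cm/s × 864 = 14.77 m/day.
Cross-sectional area A = 1190 × 16.1 = 19159 m².
Hydraulic gradient i = Δh / L = 36.4 / 2260 = 0.01611.
Darcy's law: Q = K · A · i = 14.77 × 19159 × 0.01611 = 4559 m³/day.

4560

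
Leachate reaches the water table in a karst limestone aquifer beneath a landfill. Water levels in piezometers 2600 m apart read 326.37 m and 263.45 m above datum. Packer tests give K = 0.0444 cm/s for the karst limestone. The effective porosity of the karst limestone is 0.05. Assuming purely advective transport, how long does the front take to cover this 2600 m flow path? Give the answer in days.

140

Convert K: 0.0444 cm/s × 864 = 38.36 m/day.
Hydraulic gradient i = (326.37 − 263.45) / 2600 = 62.92 / 2600 = 0.02420.
Darcy flux q = K · i = 38.36 × 0.02420 = 0.9284 m/day.
Seepage velocity v = q / n_e = 0.9284 / 0.05 = 18.57 m/day.
Travel time t = L / v = 2600 / 18.57 = 140.0 days.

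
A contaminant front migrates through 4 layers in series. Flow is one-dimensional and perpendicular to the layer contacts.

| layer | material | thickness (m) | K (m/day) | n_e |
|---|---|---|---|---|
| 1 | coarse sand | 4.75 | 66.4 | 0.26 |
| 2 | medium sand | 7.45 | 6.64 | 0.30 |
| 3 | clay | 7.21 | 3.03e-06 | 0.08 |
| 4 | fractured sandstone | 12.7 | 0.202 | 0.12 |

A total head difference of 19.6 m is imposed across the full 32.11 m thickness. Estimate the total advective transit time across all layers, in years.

With flow normal to the layers, continuity requires the same specific discharge q through every layer.
Σ(b_i/K_i) = 4.75/66.4 + 7.45/6.64 + 7.21/3.03e-06 + 12.7/0.202 = 2.380e+06 d.
q = Δh / Σ(b_i/K_i) = 19.6 / 2.380e+06 = 8.237e-06 m/day.
In each layer the seepage velocity is v_i = q/n_i, so the layer transit time is t_i = b_i·n_i / q:
  layer 1 (coarse sand): t_1 = 4.75 × 0.26 / 8.237e-06 = 1.499e+05 d
  layer 2 (medium sand): t_2 = 7.45 × 0.30 / 8.237e-06 = 2.713e+05 d
  layer 3 (clay): t_3 = 7.21 × 0.08 / 8.237e-06 = 70028 d
  layer 4 (fractured sandstone): t_4 = 12.7 × 0.12 / 8.237e-06 = 1.850e+05 d
Total t = Σ t_i = 6.763e+05 days = 1852 years.

1850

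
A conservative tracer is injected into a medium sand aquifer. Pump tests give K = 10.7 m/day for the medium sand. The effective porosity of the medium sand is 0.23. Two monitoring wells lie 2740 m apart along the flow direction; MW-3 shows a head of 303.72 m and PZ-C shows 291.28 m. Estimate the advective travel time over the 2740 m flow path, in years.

35.5

Hydraulic gradient i = (303.72 − 291.28) / 2740 = 12.44 / 2740 = 0.004540.
Darcy flux q = K · i = 10.70 × 0.004540 = 0.04858 m/day.
Seepage velocity v = q / n_e = 0.04858 / 0.23 = 0.2112 m/day.
Travel time t = L / v = 2740 / 0.2112 = 12973 days = 35.52 years.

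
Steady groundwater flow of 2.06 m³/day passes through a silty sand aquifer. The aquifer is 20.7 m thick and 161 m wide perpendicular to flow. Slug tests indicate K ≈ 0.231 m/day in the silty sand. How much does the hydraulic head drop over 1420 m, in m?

3.80

Cross-sectional area A = 161 × 20.7 = 3333 m².
From Q = K·A·i, i = Q / (K·A) = 2.06 / (0.2310 × 3333) = 0.002676.
Head loss Δh = i · L = 0.002676 × 1420 = 3.800 m.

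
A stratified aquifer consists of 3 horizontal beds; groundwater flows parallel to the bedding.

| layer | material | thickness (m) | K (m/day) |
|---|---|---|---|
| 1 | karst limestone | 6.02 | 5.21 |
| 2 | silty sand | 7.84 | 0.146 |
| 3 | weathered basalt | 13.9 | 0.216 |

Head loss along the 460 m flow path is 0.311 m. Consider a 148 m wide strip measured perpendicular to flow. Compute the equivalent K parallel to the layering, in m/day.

Flow is parallel to layering, so each bed carries its own Darcy discharge and the transmissivities add.
Σ(K_i·b_i) = 5.21×6.02 + 0.146×7.84 + 0.216×13.9 = 35.51 m²/day.
Total thickness b = 27.76 m, so K_eq = Σ(K_i·b_i)/b = 1.279 m/day.

1.28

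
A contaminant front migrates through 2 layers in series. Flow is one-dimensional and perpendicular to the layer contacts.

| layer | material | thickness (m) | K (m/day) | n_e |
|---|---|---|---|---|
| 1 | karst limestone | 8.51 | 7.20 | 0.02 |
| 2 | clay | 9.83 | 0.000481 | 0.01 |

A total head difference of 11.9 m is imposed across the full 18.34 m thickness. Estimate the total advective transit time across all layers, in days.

With flow normal to the layers, continuity requires the same specific discharge q through every layer.
Σ(b_i/K_i) = 8.51/7.20 + 9.83/0.000481 = 20438 d.
q = Δh / Σ(b_i/K_i) = 11.9 / 20438 = 0.0005823 m/day.
In each layer the seepage velocity is v_i = q/n_i, so the layer transit time is t_i = b_i·n_i / q:
  layer 1 (karst limestone): t_1 = 8.51 × 0.02 / 0.0005823 = 292.3 d
  layer 2 (clay): t_2 = 9.83 × 0.01 / 0.0005823 = 168.8 d
Total t = Σ t_i = 461.1 days.

461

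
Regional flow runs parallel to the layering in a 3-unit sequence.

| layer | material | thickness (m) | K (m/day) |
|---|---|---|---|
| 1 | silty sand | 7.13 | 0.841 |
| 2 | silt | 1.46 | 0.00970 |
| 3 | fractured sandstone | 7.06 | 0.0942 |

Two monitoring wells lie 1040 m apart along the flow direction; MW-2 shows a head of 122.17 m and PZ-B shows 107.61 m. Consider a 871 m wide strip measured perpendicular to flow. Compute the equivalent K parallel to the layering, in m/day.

0.427

Flow is parallel to layering, so each bed carries its own Darcy discharge and the transmissivities add.
Σ(K_i·b_i) = 0.841×7.13 + 0.00970×1.46 + 0.0942×7.06 = 6.676 m²/day.
Total thickness b = 15.65 m, so K_eq = Σ(K_i·b_i)/b = 0.4266 m/day.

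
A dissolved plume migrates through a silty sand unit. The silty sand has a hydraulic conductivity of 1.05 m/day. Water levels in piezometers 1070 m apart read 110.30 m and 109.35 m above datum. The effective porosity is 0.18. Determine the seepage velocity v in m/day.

Hydraulic gradient i = (110.30 − 109.35) / 1070 = 0.95 / 1070 = 0.0008879.
Darcy flux q = K · i = 1.050 × 0.0008879 = 0.0009322 m/day.
Seepage velocity v = q / n_e = 0.0009322 / 0.18 = 0.005179 m/day.

0.00518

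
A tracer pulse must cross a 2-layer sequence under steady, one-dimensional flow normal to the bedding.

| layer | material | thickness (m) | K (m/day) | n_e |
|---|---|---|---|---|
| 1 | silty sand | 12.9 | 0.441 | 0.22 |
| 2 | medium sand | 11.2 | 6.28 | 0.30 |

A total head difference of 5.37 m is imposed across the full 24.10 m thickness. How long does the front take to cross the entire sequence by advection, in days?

35.8

With flow normal to the layers, continuity requires the same specific discharge q through every layer.
Σ(b_i/K_i) = 12.9/0.441 + 11.2/6.28 = 31.04 d.
q = Δh / Σ(b_i/K_i) = 5.37 / 31.04 = 0.1730 m/day.
In each layer the seepage velocity is v_i = q/n_i, so the layer transit time is t_i = b_i·n_i / q:
  layer 1 (silty sand): t_1 = 12.9 × 0.22 / 0.1730 = 16.40 d
  layer 2 (medium sand): t_2 = 11.2 × 0.30 / 0.1730 = 19.42 d
Total t = Σ t_i = 35.82 days.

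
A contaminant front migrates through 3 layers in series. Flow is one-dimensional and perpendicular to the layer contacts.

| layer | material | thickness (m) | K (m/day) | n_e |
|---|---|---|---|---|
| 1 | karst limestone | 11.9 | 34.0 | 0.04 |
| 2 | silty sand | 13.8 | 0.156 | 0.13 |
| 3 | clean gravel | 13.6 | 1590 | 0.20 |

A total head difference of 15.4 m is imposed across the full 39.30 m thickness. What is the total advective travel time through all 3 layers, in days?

With flow normal to the layers, continuity requires the same specific discharge q through every layer.
Σ(b_i/K_i) = 11.9/34.0 + 13.8/0.156 + 13.6/1590 = 88.82 d.
q = Δh / Σ(b_i/K_i) = 15.4 / 88.82 = 0.1734 m/day.
In each layer the seepage velocity is v_i = q/n_i, so the layer transit time is t_i = b_i·n_i / q:
  layer 1 (karst limestone): t_1 = 11.9 × 0.04 / 0.1734 = 2.745 d
  layer 2 (silty sand): t_2 = 13.8 × 0.13 / 0.1734 = 10.35 d
  layer 3 (clean gravel): t_3 = 13.6 × 0.20 / 0.1734 = 15.69 d
Total t = Σ t_i = 28.78 days.

28.8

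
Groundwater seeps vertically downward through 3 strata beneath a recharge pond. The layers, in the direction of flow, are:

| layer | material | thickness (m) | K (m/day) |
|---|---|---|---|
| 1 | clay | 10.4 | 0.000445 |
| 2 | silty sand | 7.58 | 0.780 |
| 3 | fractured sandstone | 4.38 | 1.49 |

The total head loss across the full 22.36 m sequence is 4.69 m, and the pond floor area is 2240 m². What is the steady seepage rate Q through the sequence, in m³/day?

0.449

Flow is perpendicular to layering, so the layers act in series and the equivalent K is the thickness-weighted harmonic mean.
Total thickness L = 10.4 + 7.58 + 4.38 = 22.36 m.
Σ(b_i/K_i) = 10.4/0.000445 + 7.58/0.780 + 4.38/1.49 = 23383 d.
K_eq = L / Σ(b_i/K_i) = 22.36 / 23383 = 0.0009562 m/day.
Q = K_eq · A · (Δh/L) = 0.0009562 × 2240 × (4.69/22.36) = 0.4493 m³/day.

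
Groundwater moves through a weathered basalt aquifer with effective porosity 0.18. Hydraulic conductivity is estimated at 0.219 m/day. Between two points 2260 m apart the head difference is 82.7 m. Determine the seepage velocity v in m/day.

0.0445

Hydraulic gradient i = Δh / L = 82.7 / 2260 = 0.03659.
Darcy flux q = K · i = 0.2190 × 0.03659 = 0.008014 m/day.
Seepage velocity v = q / n_e = 0.008014 / 0.18 = 0.04452 m/day.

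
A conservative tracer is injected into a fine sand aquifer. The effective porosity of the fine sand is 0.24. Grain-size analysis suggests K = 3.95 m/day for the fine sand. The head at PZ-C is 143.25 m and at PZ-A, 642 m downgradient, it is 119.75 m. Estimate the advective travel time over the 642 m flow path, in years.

Hydraulic gradient i = (143.25 − 119.75) / 642 = 23.5 / 642 = 0.03660.
Darcy flux q = K · i = 3.950 × 0.03660 = 0.1446 m/day.
Seepage velocity v = q / n_e = 0.1446 / 0.24 = 0.6024 m/day.
Travel time t = L / v = 642 / 0.6024 = 1066 days = 2.918 years.

2.92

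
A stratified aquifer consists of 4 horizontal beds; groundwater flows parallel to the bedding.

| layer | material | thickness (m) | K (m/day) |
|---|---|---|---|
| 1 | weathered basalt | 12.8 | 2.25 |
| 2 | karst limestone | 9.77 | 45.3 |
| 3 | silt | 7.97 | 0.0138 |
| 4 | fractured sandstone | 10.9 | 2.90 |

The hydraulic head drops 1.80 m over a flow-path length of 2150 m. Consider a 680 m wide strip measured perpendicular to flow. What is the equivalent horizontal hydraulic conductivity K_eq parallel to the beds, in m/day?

Flow is parallel to layering, so each bed carries its own Darcy discharge and the transmissivities add.
Σ(K_i·b_i) = 2.25×12.8 + 45.3×9.77 + 0.0138×7.97 + 2.90×10.9 = 503.1 m²/day.
Total thickness b = 41.44 m, so K_eq = Σ(K_i·b_i)/b = 12.14 m/day.

12.1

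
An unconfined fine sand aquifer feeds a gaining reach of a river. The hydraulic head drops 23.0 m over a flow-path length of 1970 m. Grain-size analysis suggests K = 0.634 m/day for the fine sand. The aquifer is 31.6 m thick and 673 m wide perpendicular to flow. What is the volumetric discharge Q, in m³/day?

Cross-sectional area A = 673 × 31.6 = 21267 m².
Hydraulic gradient i = Δh / L = 23.0 / 1970 = 0.01168.
Darcy's law: Q = K · A · i = 0.6340 × 21267 × 0.01168 = 157.4 m³/day.

157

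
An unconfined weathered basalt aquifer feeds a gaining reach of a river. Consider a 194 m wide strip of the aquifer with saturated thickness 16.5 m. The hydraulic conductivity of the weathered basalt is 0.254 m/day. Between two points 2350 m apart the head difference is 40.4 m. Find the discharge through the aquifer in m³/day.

Cross-sectional area A = 194 × 16.5 = 3201 m².
Hydraulic gradient i = Δh / L = 40.4 / 2350 = 0.01719.
Darcy's law: Q = K · A · i = 0.2540 × 3201 × 0.01719 = 13.98 m³/day.

14.0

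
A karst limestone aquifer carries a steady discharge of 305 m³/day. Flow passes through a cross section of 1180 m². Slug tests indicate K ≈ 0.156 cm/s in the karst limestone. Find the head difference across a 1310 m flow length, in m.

Convert K: 0.156 cm/s × 864 = 134.8 m/day.
From Q = K·A·i, i = Q / (K·A) = 305 / (134.8 × 1180) = 0.001918.
Head loss Δh = i · L = 0.001918 × 1310 = 2.512 m.

2.51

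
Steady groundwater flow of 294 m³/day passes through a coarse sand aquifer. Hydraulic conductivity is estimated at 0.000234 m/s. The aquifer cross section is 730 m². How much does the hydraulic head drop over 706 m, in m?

14.1

Convert K: 0.000234 m/s × 86400 = 20.22 m/day.
From Q = K·A·i, i = Q / (K·A) = 294 / (20.22 × 730.0) = 0.01992.
Head loss Δh = i · L = 0.01992 × 706 = 14.06 m.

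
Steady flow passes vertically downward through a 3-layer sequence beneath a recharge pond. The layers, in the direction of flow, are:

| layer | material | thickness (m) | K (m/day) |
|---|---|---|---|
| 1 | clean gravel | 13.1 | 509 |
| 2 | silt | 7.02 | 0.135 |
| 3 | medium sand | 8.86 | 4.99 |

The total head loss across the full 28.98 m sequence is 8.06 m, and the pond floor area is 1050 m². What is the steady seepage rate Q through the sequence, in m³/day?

Flow is perpendicular to layering, so the layers act in series and the equivalent K is the thickness-weighted harmonic mean.
Total thickness L = 13.1 + 7.02 + 8.86 = 28.98 m.
Σ(b_i/K_i) = 13.1/509 + 7.02/0.135 + 8.86/4.99 = 53.80 d.
K_eq = L / Σ(b_i/K_i) = 28.98 / 53.80 = 0.5386 m/day.
Q = K_eq · A · (Δh/L) = 0.5386 × 1050 × (8.06/28.98) = 157.3 m³/day.

157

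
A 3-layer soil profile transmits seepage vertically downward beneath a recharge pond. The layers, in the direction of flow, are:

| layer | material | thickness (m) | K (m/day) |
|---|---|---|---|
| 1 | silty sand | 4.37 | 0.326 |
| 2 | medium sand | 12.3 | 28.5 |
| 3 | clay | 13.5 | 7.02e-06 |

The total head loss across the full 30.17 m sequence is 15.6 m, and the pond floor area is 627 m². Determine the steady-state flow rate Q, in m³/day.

0.00509

Flow is perpendicular to layering, so the layers act in series and the equivalent K is the thickness-weighted harmonic mean.
Total thickness L = 4.37 + 12.3 + 13.5 = 30.17 m.
Σ(b_i/K_i) = 4.37/0.326 + 12.3/28.5 + 13.5/7.02e-06 = 1.923e+06 d.
K_eq = L / Σ(b_i/K_i) = 30.17 / 1.923e+06 = 1.569e-05 m/day.
Q = K_eq · A · (Δh/L) = 1.569e-05 × 627 × (15.6/30.17) = 0.005086 m³/day.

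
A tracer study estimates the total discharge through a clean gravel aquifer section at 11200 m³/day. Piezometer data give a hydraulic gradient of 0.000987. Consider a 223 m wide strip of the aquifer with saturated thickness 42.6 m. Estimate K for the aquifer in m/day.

Cross-sectional area A = 223 × 42.6 = 9500 m².
Hydraulic gradient i = 0.000987.
From Q = K·A·i, K = Q / (A·i) = 11200 / (9500 × 0.0009870) = 1195 m/day.

1190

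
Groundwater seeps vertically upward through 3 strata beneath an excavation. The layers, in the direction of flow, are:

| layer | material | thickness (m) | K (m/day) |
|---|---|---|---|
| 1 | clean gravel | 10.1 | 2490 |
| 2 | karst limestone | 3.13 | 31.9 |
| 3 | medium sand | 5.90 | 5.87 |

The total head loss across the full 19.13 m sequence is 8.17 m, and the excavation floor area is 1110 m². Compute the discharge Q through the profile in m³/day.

8190

Flow is perpendicular to layering, so the layers act in series and the equivalent K is the thickness-weighted harmonic mean.
Total thickness L = 10.1 + 3.13 + 5.90 = 19.13 m.
Σ(b_i/K_i) = 10.1/2490 + 3.13/31.9 + 5.90/5.87 = 1.107 d.
K_eq = L / Σ(b_i/K_i) = 19.13 / 1.107 = 17.28 m/day.
Q = K_eq · A · (Δh/L) = 17.28 × 1110 × (8.17/19.13) = 8190 m³/day.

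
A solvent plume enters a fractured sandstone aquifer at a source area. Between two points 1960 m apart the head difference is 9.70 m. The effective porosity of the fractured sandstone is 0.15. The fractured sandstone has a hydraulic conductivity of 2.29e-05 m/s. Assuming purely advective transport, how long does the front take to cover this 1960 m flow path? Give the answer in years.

82.2

Convert K: 2.29e-05 m/s × 86400 = 1.979 m/day.
Hydraulic gradient i = Δh / L = 9.70 / 1960 = 0.004949.
Darcy flux q = K · i = 1.979 × 0.004949 = 0.009792 m/day.
Seepage velocity v = q / n_e = 0.009792 / 0.15 = 0.06528 m/day.
Travel time t = L / v = 1960 / 0.06528 = 30025 days = 82.20 years.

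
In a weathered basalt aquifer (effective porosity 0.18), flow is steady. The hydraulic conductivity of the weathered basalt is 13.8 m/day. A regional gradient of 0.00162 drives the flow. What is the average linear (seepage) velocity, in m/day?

Hydraulic gradient i = 0.00162.
Darcy flux q = K · i = 13.80 × 0.001620 = 0.02236 m/day.
Seepage velocity v = q / n_e = 0.02236 / 0.18 = 0.1242 m/day.

0.124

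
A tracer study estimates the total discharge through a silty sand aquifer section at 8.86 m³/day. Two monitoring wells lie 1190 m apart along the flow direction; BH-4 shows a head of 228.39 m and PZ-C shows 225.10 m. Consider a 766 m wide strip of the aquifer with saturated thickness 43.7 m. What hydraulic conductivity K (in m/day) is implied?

Cross-sectional area A = 766 × 43.7 = 33474 m².
Hydraulic gradient i = (228.39 − 225.10) / 1190 = 3.29 / 1190 = 0.002765.
From Q = K·A·i, K = Q / (A·i) = 8.86 / (33474 × 0.002765) = 0.09574 m/day.

0.0957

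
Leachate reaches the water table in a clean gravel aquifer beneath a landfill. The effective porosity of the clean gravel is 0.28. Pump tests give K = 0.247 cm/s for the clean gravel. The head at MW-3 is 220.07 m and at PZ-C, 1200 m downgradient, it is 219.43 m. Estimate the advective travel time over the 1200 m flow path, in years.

8.08

Convert K: 0.247 cm/s × 864 = 213.4 m/day.
Hydraulic gradient i = (220.07 − 219.43) / 1200 = 0.64 / 1200 = 0.0005333.
Darcy flux q = K · i = 213.4 × 0.0005333 = 0.1138 m/day.
Seepage velocity v = q / n_e = 0.1138 / 0.28 = 0.4065 m/day.
Travel time t = L / v = 1200 / 0.4065 = 2952 days = 8.082 years.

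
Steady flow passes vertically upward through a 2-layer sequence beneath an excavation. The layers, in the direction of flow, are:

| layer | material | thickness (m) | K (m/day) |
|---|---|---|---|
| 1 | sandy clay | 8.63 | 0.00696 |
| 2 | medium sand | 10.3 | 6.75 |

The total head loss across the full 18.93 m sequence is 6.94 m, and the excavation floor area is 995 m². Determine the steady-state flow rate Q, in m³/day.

5.56

Flow is perpendicular to layering, so the layers act in series and the equivalent K is the thickness-weighted harmonic mean.
Total thickness L = 8.63 + 10.3 = 18.93 m.
Σ(b_i/K_i) = 8.63/0.00696 + 10.3/6.75 = 1241 d.
K_eq = L / Σ(b_i/K_i) = 18.93 / 1241 = 0.01525 m/day.
Q = K_eq · A · (Δh/L) = 0.01525 × 995 × (6.94/18.93) = 5.562 m³/day.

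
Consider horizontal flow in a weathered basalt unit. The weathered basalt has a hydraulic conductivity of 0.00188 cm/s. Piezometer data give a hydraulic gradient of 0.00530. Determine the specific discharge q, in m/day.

Convert K: 0.00188 cm/s × 864 = 1.624 m/day.
Hydraulic gradient i = 0.00530.
Specific discharge q = K · i = 1.624 × 0.005300 = 0.008609 m/day.

0.00861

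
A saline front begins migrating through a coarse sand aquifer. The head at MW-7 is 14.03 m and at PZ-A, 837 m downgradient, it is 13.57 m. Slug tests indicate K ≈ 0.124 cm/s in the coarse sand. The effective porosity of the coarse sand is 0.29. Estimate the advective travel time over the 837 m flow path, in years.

Convert K: 0.124 cm/s × 864 = 107.1 m/day.
Hydraulic gradient i = (14.03 − 13.57) / 837 = 0.46 / 837 = 0.0005496.
Darcy flux q = K · i = 107.1 × 0.0005496 = 0.05888 m/day.
Seepage velocity v = q / n_e = 0.05888 / 0.29 = 0.2030 m/day.
Travel time t = L / v = 837 / 0.2030 = 4122 days = 11.29 years.

11.3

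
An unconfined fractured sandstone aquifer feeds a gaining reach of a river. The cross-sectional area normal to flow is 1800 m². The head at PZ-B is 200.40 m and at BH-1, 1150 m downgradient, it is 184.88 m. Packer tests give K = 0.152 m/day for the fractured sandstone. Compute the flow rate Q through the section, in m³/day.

3.69

Hydraulic gradient i = (200.40 − 184.88) / 1150 = 15.52 / 1150 = 0.01350.
Darcy's law: Q = K · A · i = 0.1520 × 1800 × 0.01350 = 3.692 m³/day.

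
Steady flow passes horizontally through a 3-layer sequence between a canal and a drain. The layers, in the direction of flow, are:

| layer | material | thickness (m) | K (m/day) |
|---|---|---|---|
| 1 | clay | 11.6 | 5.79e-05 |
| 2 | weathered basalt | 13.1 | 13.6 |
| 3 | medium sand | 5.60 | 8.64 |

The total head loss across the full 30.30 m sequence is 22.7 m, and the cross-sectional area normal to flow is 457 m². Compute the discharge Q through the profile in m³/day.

0.0518

Flow is perpendicular to layering, so the layers act in series and the equivalent K is the thickness-weighted harmonic mean.
Total thickness L = 11.6 + 13.1 + 5.60 = 30.30 m.
Σ(b_i/K_i) = 11.6/5.79e-05 + 13.1/13.6 + 5.60/8.64 = 2.003e+05 d.
K_eq = L / Σ(b_i/K_i) = 30.30 / 2.003e+05 = 0.0001512 m/day.
Q = K_eq · A · (Δh/L) = 0.0001512 × 457 × (22.7/30.30) = 0.05178 m³/day.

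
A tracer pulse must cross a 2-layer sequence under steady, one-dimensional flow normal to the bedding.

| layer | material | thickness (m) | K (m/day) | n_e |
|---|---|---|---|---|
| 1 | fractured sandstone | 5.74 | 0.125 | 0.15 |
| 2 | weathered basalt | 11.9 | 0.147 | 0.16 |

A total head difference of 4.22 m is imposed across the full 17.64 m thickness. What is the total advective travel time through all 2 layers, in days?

83.1

With flow normal to the layers, continuity requires the same specific discharge q through every layer.
Σ(b_i/K_i) = 5.74/0.125 + 11.9/0.147 = 126.9 d.
q = Δh / Σ(b_i/K_i) = 4.22 / 126.9 = 0.03326 m/day.
In each layer the seepage velocity is v_i = q/n_i, so the layer transit time is t_i = b_i·n_i / q:
  layer 1 (fractured sandstone): t_1 = 5.74 × 0.15 / 0.03326 = 25.89 d
  layer 2 (weathered basalt): t_2 = 11.9 × 0.16 / 0.03326 = 57.24 d
Total t = Σ t_i = 83.13 days.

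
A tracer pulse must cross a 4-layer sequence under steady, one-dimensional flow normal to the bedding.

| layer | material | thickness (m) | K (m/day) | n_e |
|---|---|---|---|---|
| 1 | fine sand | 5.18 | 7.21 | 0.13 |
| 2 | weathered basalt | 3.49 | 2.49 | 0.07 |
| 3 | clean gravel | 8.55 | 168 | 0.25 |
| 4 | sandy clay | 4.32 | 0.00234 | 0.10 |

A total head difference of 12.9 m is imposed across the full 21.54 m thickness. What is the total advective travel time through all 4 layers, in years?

With flow normal to the layers, continuity requires the same specific discharge q through every layer.
Σ(b_i/K_i) = 5.18/7.21 + 3.49/2.49 + 8.55/168 + 4.32/0.00234 = 1848 d.
q = Δh / Σ(b_i/K_i) = 12.9 / 1848 = 0.006979 m/day.
In each layer the seepage velocity is v_i = q/n_i, so the layer transit time is t_i = b_i·n_i / q:
  layer 1 (fine sand): t_1 = 5.18 × 0.13 / 0.006979 = 96.49 d
  layer 2 (weathered basalt): t_2 = 3.49 × 0.07 / 0.006979 = 35.00 d
  layer 3 (clean gravel): t_3 = 8.55 × 0.25 / 0.006979 = 306.3 d
  layer 4 (sandy clay): t_4 = 4.32 × 0.10 / 0.006979 = 61.90 d
Total t = Σ t_i = 499.6 days = 1.368 years.

1.37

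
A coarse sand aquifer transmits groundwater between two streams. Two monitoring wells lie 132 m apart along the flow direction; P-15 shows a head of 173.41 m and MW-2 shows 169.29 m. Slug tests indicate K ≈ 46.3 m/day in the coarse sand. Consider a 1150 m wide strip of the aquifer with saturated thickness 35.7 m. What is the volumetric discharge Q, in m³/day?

Cross-sectional area A = 1150 × 35.7 = 41055 m².
Hydraulic gradient i = (173.41 − 169.29) / 132 = 4.12 / 132 = 0.03121.
Darcy's law: Q = K · A · i = 46.30 × 41055 × 0.03121 = 59329 m³/day.

59300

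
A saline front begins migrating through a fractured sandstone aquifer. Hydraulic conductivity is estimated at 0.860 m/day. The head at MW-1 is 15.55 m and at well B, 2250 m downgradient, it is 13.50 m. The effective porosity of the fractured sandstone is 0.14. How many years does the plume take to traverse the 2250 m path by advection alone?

Hydraulic gradient i = (15.55 − 13.50) / 2250 = 2.05 / 2250 = 0.0009111.
Darcy flux q = K · i = 0.8600 × 0.0009111 = 0.0007836 m/day.
Seepage velocity v = q / n_e = 0.0007836 / 0.14 = 0.005597 m/day.
Travel time t = L / v = 2250 / 0.005597 = 4.020e+05 days = 1101 years.

1100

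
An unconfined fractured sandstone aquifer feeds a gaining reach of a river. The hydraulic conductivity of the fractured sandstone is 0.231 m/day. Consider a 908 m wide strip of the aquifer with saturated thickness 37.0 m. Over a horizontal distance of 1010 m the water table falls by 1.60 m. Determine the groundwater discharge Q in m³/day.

12.3

Cross-sectional area A = 908 × 37.0 = 33596 m².
Hydraulic gradient i = Δh / L = 1.60 / 1010 = 0.001584.
Darcy's law: Q = K · A · i = 0.2310 × 33596 × 0.001584 = 12.29 m³/day.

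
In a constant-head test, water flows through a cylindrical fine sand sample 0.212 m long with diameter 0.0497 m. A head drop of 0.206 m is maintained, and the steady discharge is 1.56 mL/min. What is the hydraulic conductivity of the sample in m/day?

Cross-sectional area A = π·(d/2)² = π × (0.0497/2)² = 0.001940 m².
Convert discharge: 1.56 mL/min = 2.600e-08 m³/s.
Darcy's law rearranged: K = Q·L / (A·Δh) = 2.600e-08 × 0.212 / (0.001940 × 0.206) = 1.379e-05 m/s = 1.192 m/day.

1.19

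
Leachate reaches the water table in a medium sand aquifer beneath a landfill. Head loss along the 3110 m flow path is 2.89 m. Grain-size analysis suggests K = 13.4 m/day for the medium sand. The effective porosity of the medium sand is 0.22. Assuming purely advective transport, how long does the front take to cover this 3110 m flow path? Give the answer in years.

Hydraulic gradient i = Δh / L = 2.89 / 3110 = 0.0009293.
Darcy flux q = K · i = 13.40 × 0.0009293 = 0.01245 m/day.
Seepage velocity v = q / n_e = 0.01245 / 0.22 = 0.05660 m/day.
Travel time t = L / v = 3110 / 0.05660 = 54947 days = 150.4 years.

150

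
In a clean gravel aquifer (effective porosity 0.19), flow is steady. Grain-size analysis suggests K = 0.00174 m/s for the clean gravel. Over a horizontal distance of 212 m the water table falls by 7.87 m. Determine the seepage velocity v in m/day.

29.4

Convert K: 0.00174 m/s × 86400 = 150.3 m/day.
Hydraulic gradient i = Δh / L = 7.87 / 212 = 0.03712.
Darcy flux q = K · i = 150.3 × 0.03712 = 5.581 m/day.
Seepage velocity v = q / n_e = 5.581 / 0.19 = 29.37 m/day.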